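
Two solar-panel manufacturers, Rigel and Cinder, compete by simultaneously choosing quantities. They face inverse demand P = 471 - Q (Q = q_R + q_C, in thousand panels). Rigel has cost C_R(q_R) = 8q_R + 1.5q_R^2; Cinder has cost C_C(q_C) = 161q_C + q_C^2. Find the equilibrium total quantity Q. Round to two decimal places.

Rigel's profit: π_R = (471 - Q)q_R - (8q_R + (3/2)q_R²). Setting ∂π_R/∂q_R = 0: 463 - 5q_R - (q_C) = 0.
Cinder's first-order condition: 310 - 4q_C - (q_R) = 0.
Rearranging gives the reaction functions q_R = (463 - q_C)/5 and q_C = (310 - q_R)/4.
Solving the pair: q_R = 1542/19, q_C = 1087/19.
Total output Q = 1542/19 + 1087/19 = 138.3684.

138.37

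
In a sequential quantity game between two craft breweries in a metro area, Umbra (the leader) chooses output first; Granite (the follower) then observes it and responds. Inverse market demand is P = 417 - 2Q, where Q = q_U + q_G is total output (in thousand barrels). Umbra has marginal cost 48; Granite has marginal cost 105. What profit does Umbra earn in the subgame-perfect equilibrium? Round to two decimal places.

Solve by backward induction. Given q_U, the follower Granite maximises π_G = (417 - 2q_U - 2q_G)q_G - 105q_G.
Setting the follower's marginal profit to zero, 312 - 2q_U - 4q_G = 0, i.e. q_G = (312 - 2q_U)/4.
The leader anticipates this reaction. Substituting into P = 417 - 2Q gives P = 261 - q_U, so π_U = (261 - q_U)q_U - 48q_U.
Maximising: ∂π_U/∂q_U = 213 - 2q_U = 0, giving q_U = 213/2.
Then q_G = (312 - 2·(213/2))/4 = 99/4.
Price P = 417 - 2·(525/4) = 309/2.
Umbra's profit: (309/2 - 48)·(213/2) = 11342.2500.

11342.25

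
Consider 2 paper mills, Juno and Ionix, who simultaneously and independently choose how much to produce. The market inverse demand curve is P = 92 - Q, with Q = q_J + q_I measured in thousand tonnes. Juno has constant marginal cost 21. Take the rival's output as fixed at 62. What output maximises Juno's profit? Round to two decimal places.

With the rival's output fixed at 62, Juno's profit is π_J = (92 - 62 - q_J)q_J - (21q_J) = (30 - q_J)q_J - (21q_J).
∂π_J/∂q_J = 9 - 2q_J = 0, so q_J = 9/2.

4.50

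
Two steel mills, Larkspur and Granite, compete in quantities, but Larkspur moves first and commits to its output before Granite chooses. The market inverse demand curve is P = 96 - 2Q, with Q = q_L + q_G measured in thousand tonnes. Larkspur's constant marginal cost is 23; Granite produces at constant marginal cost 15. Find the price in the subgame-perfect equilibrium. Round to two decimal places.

Solve by backward induction. Given q_L, the follower Granite maximises π_G = (96 - 2q_L - 2q_G)q_G - 15q_G.
Follower FOC: 81 - 2q_L - 4q_G = 0, so q_G(q_L) = (81 - 2q_L)/4.
Larkspur substitutes q_G(q_L) into its own profit: π_L = q_L(96 - 2q_L - (81 - 2q_L)/2) - 23q_L = (111/2 - q_L)q_L - 23q_L.
The leader's first-order condition 65/2 - 2q_L = 0 yields q_L = 65/4.
Then q_G = (81 - 2·(65/4))/4 = 97/8.
Total output Q = 227/8, so price P = 96 - 2·(227/8) = 157/4.

39.25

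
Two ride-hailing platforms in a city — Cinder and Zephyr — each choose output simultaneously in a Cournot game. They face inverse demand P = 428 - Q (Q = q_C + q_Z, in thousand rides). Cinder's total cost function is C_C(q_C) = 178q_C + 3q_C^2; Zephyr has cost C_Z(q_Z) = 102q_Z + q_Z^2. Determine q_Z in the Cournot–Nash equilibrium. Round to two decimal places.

Cinder's profit: π_C = (428 - Q)q_C - (178q_C + 3q_C²). Setting ∂π_C/∂q_C = 0: 250 - 8q_C - (q_Z) = 0.
Zephyr's first-order condition: 326 - 4q_Z - (q_C) = 0.
Rearranging gives the reaction functions q_C = (250 - q_Z)/8 and q_Z = (326 - q_C)/4.
Solving the pair: q_C = 674/31, q_Z = 76.0645.

76.06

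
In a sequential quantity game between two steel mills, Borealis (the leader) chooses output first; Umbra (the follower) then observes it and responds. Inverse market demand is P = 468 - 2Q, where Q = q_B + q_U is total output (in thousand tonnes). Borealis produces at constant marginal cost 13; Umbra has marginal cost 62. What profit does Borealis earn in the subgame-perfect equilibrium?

15876

The follower Umbra best-responds to any q_B: π_U = (468 - 2Q)q_U - 62q_U.
Setting the follower's marginal profit to zero, 406 - 2q_B - 4q_U = 0, i.e. q_U = (406 - 2q_B)/4.
Borealis substitutes q_U(q_B) into its own profit: π_B = q_B(468 - 2q_B - (406 - 2q_B)/2) - 13q_B = (265 - q_B)q_B - 13q_B.
Leader FOC: 252 - 2q_B = 0, so q_B = 126.
Then q_U = (406 - 2·126)/4 = 77/2.
Price P = 468 - 2·(329/2) = 139.
Borealis's profit: (139 - 13)·126 = 15876.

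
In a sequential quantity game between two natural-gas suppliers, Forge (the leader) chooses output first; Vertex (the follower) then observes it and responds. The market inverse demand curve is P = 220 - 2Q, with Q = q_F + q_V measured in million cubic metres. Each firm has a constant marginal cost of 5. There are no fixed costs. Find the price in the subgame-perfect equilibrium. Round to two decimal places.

58.75

Solve by backward induction. Given q_F, the follower Vertex maximises π_V = (220 - 2q_F - 2q_V)q_V - 5q_V.
Setting the follower's marginal profit to zero, 215 - 2q_F - 4q_V = 0, i.e. q_V = (215 - 2q_F)/4.
Forge substitutes q_V(q_F) into its own profit: π_F = q_F(220 - 2q_F - (215 - 2q_F)/2) - 5q_F = (225/2 - q_F)q_F - 5q_F.
The leader's first-order condition 215/2 - 2q_F = 0 yields q_F = 215/4.
Then q_V = (215 - 2·(215/4))/4 = 215/8.
Total output Q = 645/8, so price P = 220 - 2·(645/8) = 235/4.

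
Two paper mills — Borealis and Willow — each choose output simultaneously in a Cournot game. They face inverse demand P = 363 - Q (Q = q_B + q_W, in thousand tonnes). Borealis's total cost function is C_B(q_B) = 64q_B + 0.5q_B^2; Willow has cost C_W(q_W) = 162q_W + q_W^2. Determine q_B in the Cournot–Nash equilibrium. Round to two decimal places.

90.45

Borealis's profit: π_B = (363 - Q)q_B - (64q_B + (1/2)q_B²). Setting ∂π_B/∂q_B = 0: 299 - 3q_B - (q_W) = 0.
Willow's first-order condition: 201 - 4q_W - (q_B) = 0.
Best responses: q_B = (299 - q_W)/3, q_W = (201 - q_B)/4.
Substituting one into the other gives q_B = 995/11 and q_W = 304/11.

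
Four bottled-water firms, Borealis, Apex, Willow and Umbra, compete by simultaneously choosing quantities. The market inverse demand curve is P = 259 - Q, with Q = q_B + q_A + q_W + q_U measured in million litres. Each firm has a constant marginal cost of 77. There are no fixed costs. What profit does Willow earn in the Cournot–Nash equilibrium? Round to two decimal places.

Each firm earns π_i = (259 - Q)q_i - 77q_i.
Setting ∂π_i/∂q_i = 0 with rivals' quantities fixed: 182 - 2q_i - Σ_{j≠i} q_j = 0.
By symmetry each firm produces the same amount; substituting Σ_{j≠i} q_j = 3q_i yields q_i = 182/5.
Price P = 259 - 728/5 = 567/5.
Willow's profit: (567/5 - 77)·(182/5) = 1324.9600.

1324.96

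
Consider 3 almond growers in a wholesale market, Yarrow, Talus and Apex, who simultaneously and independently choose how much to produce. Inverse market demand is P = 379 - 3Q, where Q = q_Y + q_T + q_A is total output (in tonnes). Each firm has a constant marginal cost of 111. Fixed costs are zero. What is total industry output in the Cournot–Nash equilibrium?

67

A representative firm's profit is π_i = q_i(379 - 3Q) - 111q_i.
First-order condition (treating rivals' output as given): 268 - 6q_i - 3·Σ_{j≠i} q_j = 0.
With identical firms every q_j equals q_i, so Σ_{j≠i} q_j = 2q_i and 268 = 12q_i, giving q_i = 67/3.
Total output Q = 67/3 + 67/3 + 67/3 = 67.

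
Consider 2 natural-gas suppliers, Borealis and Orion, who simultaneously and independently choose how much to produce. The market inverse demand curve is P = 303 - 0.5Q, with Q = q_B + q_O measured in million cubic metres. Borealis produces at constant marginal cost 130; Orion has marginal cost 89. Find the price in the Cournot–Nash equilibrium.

174

Borealis's profit: π_B = (303 - 0.5Q)q_B - (130q_B). Setting ∂π_B/∂q_B = 0: 173 - q_B - (1/2)(q_O) = 0.
Orion's profit: π_O = (303 - 0.5Q)q_O - (89q_O). Setting ∂π_O/∂q_O = 0: 214 - q_O - (1/2)(q_B) = 0.
So q_B = (173 - (1/2)q_O) and q_O = (214 - (1/2)q_B).
Substituting one into the other gives q_B = 88 and q_O = 170.
Total output Q = 258, so price P = 303 - (1/2)·258 = 174.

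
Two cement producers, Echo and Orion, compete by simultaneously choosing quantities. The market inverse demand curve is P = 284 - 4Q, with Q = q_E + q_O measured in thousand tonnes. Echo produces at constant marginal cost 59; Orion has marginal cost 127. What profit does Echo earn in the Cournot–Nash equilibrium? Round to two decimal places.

2384.69

Echo's profit: π_E = (284 - 4Q)q_E - (59q_E). Setting ∂π_E/∂q_E = 0: 225 - 8q_E - 4(q_O) = 0.
Orion's profit: π_O = (284 - 4Q)q_O - (127q_O). Setting ∂π_O/∂q_O = 0: 157 - 8q_O - 4(q_E) = 0.
Rearranging gives the reaction functions q_E = (225 - 4q_O)/8 and q_O = (157 - 4q_E)/8.
Solving the pair: q_E = 293/12, q_O = 89/12.
Price P = 284 - 4·(191/6) = 470/3.
Echo's profit: (470/3 - 59)·(293/12) = 2384.6944.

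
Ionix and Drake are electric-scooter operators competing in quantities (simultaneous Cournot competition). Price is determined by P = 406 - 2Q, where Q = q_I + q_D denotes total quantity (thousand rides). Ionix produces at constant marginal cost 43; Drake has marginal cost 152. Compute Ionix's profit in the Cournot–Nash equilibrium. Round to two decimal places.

Ionix's profit: π_I = (406 - 2Q)q_I - (43q_I). Setting ∂π_I/∂q_I = 0: 363 - 4q_I - 2(q_D) = 0.
Drake's profit: π_D = (406 - 2Q)q_D - (152q_D). Setting ∂π_D/∂q_D = 0: 254 - 4q_D - 2(q_I) = 0.
So q_I = (363 - 2q_D)/4 and q_D = (254 - 2q_I)/4.
Solving the pair: q_I = 236/3, q_D = 145/6.
Price P = 406 - 2·(617/6) = 601/3.
Ionix's profit: (601/3 - 43)·(236/3) = 12376.8889.

12376.89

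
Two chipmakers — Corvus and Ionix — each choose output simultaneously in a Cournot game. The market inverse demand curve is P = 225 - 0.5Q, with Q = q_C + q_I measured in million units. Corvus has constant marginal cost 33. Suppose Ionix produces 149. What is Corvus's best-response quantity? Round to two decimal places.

With the rival's output fixed at 149, Corvus's profit is π_C = (225 - (1/2)·149 - (1/2)q_C)q_C - (33q_C) = (301/2 - (1/2)q_C)q_C - (33q_C).
∂π_C/∂q_C = 235/2 - q_C = 0, so q_C = 235/2.

117.50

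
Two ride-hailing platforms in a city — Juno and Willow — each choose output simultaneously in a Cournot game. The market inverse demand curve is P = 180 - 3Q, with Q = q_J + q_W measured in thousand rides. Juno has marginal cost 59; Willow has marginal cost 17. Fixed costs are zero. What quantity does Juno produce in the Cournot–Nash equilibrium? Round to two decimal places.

8.78

Juno's profit: π_J = (180 - 3Q)q_J - (59q_J). Setting ∂π_J/∂q_J = 0: 121 - 6q_J - 3(q_W) = 0.
Willow's profit: π_W = (180 - 3Q)q_W - (17q_W). Setting ∂π_W/∂q_W = 0: 163 - 6q_W - 3(q_J) = 0.
So q_J = (121 - 3q_W)/6 and q_W = (163 - 3q_J)/6.
Substituting one into the other gives q_J = 79/9 and q_W = 205/9.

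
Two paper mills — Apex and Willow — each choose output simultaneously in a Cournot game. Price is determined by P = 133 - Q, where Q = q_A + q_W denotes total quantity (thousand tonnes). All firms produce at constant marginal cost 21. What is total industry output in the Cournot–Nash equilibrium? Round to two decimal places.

74.67

A representative firm's profit is π_i = q_i(133 - Q) - 21q_i.
Setting ∂π_i/∂q_i = 0 with rivals' quantities fixed: 112 - 2q_i - q_j = 0.
With identical firms every q_j equals q_i, so q_j = q_i and 112 = 3q_i, giving q_i = 112/3.
Total output Q = 112/3 + 112/3 = 224/3.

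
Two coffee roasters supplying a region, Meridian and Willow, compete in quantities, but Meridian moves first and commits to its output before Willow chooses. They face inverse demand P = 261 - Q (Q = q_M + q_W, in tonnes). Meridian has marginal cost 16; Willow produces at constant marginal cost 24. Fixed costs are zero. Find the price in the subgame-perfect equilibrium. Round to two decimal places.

79.25

Solve by backward induction. Given q_M, the follower Willow maximises π_W = (261 - q_M - q_W)q_W - 24q_W.
Setting the follower's marginal profit to zero, 237 - q_M - 2q_W = 0, i.e. q_W = (237 - q_M)/2.
Meridian substitutes q_W(q_M) into its own profit: π_M = q_M(261 - q_M - (237 - q_M)/2) - 16q_M = (285/2 - (1/2)q_M)q_M - 16q_M.
Leader FOC: 253/2 - q_M = 0, so q_M = 253/2.
Then q_W = (237 - 253/2)/2 = 221/4.
Total output Q = 727/4, so price P = 261 - 727/4 = 317/4.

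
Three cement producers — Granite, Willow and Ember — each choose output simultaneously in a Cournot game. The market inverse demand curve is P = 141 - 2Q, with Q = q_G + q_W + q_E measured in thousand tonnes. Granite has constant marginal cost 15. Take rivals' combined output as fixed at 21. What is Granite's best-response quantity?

21

With rivals' combined output fixed at 21, Granite's profit is π_G = (141 - 2·21 - 2q_G)q_G - (15q_G) = (99 - 2q_G)q_G - (15q_G).
∂π_G/∂q_G = 84 - 4q_G = 0, so q_G = 21.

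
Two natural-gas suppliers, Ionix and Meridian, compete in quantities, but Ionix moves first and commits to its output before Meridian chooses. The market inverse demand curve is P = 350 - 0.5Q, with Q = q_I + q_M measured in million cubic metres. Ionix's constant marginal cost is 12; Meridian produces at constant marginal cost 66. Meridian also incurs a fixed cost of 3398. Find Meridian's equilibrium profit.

474

The follower Meridian best-responds to any q_I: π_M = (350 - 0.5Q)q_M - 66q_M.
Setting the follower's marginal profit to zero, 284 - (1/2)q_I - q_M = 0, i.e. q_M = (284 - (1/2)q_I).
Ionix substitutes q_M(q_I) into its own profit: π_I = q_I(350 - (1/2)q_I - (284 - (1/2)q_I)/2) - 12q_I = (208 - (1/4)q_I)q_I - 12q_I.
Leader FOC: 196 - (1/2)q_I = 0, so q_I = 392.
Then q_M = (284 - (1/2)·392) = 88.
Price P = 350 - (1/2)·480 = 110.
Meridian's profit: (110 - 66)·88 - 3398 = 474.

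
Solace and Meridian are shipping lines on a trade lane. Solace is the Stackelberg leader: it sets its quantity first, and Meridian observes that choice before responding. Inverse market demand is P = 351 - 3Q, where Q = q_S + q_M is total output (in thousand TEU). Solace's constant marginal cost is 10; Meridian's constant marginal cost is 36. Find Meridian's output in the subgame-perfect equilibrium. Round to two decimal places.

The follower Meridian best-responds to any q_S: π_M = (351 - 3Q)q_M - 36q_M.
∂π_M/∂q_M = 315 - 3q_S - 6q_M = 0 gives the reaction function q_M = (315 - 3q_S)/6.
Solace substitutes q_M(q_S) into its own profit: π_S = q_S(351 - 3q_S - (315 - 3q_S)/2) - 10q_S = (387/2 - (3/2)q_S)q_S - 10q_S.
The leader's first-order condition 367/2 - 3q_S = 0 yields q_S = 367/6.
Then q_M = (315 - 3·(367/6))/6 = 263/12.

21.92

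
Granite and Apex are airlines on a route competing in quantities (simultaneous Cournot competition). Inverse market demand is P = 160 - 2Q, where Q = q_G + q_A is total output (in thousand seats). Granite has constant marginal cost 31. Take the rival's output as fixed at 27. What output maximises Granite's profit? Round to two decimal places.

18.75

With the rival's output fixed at 27, Granite's profit is π_G = (160 - 2·27 - 2q_G)q_G - (31q_G) = (106 - 2q_G)q_G - (31q_G).
∂π_G/∂q_G = 75 - 4q_G = 0, so q_G = 75/4.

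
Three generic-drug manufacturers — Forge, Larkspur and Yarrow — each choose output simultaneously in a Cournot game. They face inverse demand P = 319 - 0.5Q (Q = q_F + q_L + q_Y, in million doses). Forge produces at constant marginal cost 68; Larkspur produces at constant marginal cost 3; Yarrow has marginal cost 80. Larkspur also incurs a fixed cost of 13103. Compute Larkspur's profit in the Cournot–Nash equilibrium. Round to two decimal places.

Forge's profit: π_F = (319 - 0.5Q)q_F - (68q_F). Setting ∂π_F/∂q_F = 0: 251 - q_F - (1/2)(q_L + q_Y) = 0.
Larkspur's profit: π_L = (319 - 0.5Q)q_L - (3q_L). Setting ∂π_L/∂q_L = 0: 316 - q_L - (1/2)(q_F + q_Y) = 0.
Yarrow's profit: π_Y = (319 - 0.5Q)q_Y - (80q_Y). Setting ∂π_Y/∂q_Y = 0: 239 - q_Y - (1/2)(q_F + q_L) = 0.
Summing all 3 equations gives 806 − 2Q = 0, hence Q = 403.
Back-substituting: q_F = (251 − 403/2)/(1/2) = 99, q_L = (316 − 403/2)/(1/2) = 229, q_Y = (239 − 403/2)/(1/2) = 75.
Price P = 319 - (1/2)·403 = 235/2.
Larkspur's profit: (235/2 - 3)·229 - 13103 = 13117.5000.

13117.50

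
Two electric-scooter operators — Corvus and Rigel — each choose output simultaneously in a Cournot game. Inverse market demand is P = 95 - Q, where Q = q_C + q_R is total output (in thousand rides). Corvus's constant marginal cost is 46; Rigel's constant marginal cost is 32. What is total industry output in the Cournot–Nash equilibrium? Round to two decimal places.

37.33

Corvus's profit: π_C = (95 - Q)q_C - (46q_C). Setting ∂π_C/∂q_C = 0: 49 - 2q_C - (q_R) = 0.
Rigel's profit: π_R = (95 - Q)q_R - (32q_R). Setting ∂π_R/∂q_R = 0: 63 - 2q_R - (q_C) = 0.
So q_C = (49 - q_R)/2 and q_R = (63 - q_C)/2.
Substituting one into the other gives q_C = 35/3 and q_R = 77/3.
Total output Q = 35/3 + 77/3 = 112/3.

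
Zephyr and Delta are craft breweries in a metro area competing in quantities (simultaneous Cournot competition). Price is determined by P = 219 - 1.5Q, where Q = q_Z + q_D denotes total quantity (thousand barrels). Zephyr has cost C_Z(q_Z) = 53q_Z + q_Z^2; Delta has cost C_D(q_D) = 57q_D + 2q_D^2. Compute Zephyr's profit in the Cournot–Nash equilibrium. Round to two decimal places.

1968.56

Zephyr's profit: π_Z = (219 - 1.5Q)q_Z - (53q_Z + q_Z²). Setting ∂π_Z/∂q_Z = 0: 166 - 5q_Z - (3/2)(q_D) = 0.
Delta's profit: π_D = (219 - 1.5Q)q_D - (57q_D + 2q_D²). Setting ∂π_D/∂q_D = 0: 162 - 7q_D - (3/2)(q_Z) = 0.
Best responses: q_Z = (166 - (3/2)q_D)/5, q_D = (162 - (3/2)q_Z)/7.
Solving the pair: q_Z = 28.0611, q_D = 17.1298.
Price P = 219 - (3/2)·45.1908 = 151.2137.
Zephyr's profit: 151.2137·28.0611 - 53·28.0611 - 28.0611² = 1968.5589.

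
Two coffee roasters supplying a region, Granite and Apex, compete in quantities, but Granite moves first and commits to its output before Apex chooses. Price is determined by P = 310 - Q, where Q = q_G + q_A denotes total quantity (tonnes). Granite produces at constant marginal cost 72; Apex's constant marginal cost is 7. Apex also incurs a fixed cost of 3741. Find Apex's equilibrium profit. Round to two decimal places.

The follower Apex best-responds to any q_G: π_A = (310 - Q)q_A - 7q_A.
Follower FOC: 303 - q_G - 2q_A = 0, so q_A(q_G) = (303 - q_G)/2.
Granite substitutes q_A(q_G) into its own profit: π_G = q_G(310 - q_G - (303 - q_G)/2) - 72q_G = (317/2 - (1/2)q_G)q_G - 72q_G.
The leader's first-order condition 173/2 - q_G = 0 yields q_G = 173/2.
Then q_A = (303 - 173/2)/2 = 433/4.
Price P = 310 - 779/4 = 461/4.
Apex's profit: (461/4 - 7)·(433/4) - 3741 = 7977.0625.

7977.06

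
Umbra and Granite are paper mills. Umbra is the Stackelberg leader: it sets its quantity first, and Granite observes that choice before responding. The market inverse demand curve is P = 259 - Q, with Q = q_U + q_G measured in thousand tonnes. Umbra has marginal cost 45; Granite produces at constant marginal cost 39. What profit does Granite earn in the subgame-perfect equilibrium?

Solve by backward induction. Given q_U, the follower Granite maximises π_G = (259 - q_U - q_G)q_G - 39q_G.
Setting the follower's marginal profit to zero, 220 - q_U - 2q_G = 0, i.e. q_G = (220 - q_U)/2.
The leader anticipates this reaction. Substituting into P = 259 - Q gives P = 149 - (1/2)q_U, so π_U = (149 - (1/2)q_U)q_U - 45q_U.
The leader's first-order condition 104 - q_U = 0 yields q_U = 104.
Then q_G = (220 - 104)/2 = 58.
Price P = 259 - 162 = 97.
Granite's profit: (97 - 39)·58 = 3364.

3364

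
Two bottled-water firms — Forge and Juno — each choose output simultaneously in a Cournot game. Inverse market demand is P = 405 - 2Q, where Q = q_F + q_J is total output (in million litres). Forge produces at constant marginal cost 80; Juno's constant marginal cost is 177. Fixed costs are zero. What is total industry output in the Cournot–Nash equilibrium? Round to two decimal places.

92.17

Forge's profit: π_F = (405 - 2Q)q_F - (80q_F). Setting ∂π_F/∂q_F = 0: 325 - 4q_F - 2(q_J) = 0.
Juno's first-order condition: 228 - 4q_J - 2(q_F) = 0.
Best responses: q_F = (325 - 2q_J)/4, q_J = (228 - 2q_F)/4.
Substituting one into the other gives q_F = 211/3 and q_J = 131/6.
Total output Q = 211/3 + 131/6 = 553/6.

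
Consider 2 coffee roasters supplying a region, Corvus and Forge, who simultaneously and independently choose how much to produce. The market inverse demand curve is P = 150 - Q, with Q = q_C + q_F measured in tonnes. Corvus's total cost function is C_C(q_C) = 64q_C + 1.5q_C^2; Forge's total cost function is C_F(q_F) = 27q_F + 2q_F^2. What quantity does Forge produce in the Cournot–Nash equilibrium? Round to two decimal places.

Corvus's profit: π_C = (150 - Q)q_C - (64q_C + (3/2)q_C²). Setting ∂π_C/∂q_C = 0: 86 - 5q_C - (q_F) = 0.
Forge's profit: π_F = (150 - Q)q_F - (27q_F + 2q_F²). Setting ∂π_F/∂q_F = 0: 123 - 6q_F - (q_C) = 0.
So q_C = (86 - q_F)/5 and q_F = (123 - q_C)/6.
Substituting one into the other gives q_C = 393/29 and q_F = 529/29.

18.24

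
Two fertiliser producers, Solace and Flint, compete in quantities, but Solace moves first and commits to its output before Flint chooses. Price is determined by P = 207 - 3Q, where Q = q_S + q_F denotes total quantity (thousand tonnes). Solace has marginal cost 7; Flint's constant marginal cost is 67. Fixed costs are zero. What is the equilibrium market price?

72

The follower Flint best-responds to any q_S: π_F = (207 - 3Q)q_F - 67q_F.
Follower FOC: 140 - 3q_S - 6q_F = 0, so q_F(q_S) = (140 - 3q_S)/6.
The leader anticipates this reaction. Substituting into P = 207 - 3Q gives P = 137 - (3/2)q_S, so π_S = (137 - (3/2)q_S)q_S - 7q_S.
Leader FOC: 130 - 3q_S = 0, so q_S = 130/3.
Then q_F = (140 - 3·(130/3))/6 = 5/3.
Total output Q = 45, so price P = 207 - 3·45 = 72.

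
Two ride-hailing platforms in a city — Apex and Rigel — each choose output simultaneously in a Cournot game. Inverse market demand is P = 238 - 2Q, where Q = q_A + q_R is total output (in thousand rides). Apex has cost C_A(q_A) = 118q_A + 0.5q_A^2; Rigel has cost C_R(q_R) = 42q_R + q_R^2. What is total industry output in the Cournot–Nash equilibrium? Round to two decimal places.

41.08

Apex's profit: π_A = (238 - 2Q)q_A - (118q_A + (1/2)q_A²). Setting ∂π_A/∂q_A = 0: 120 - 5q_A - 2(q_R) = 0.
Rigel's profit: π_R = (238 - 2Q)q_R - (42q_R + q_R²). Setting ∂π_R/∂q_R = 0: 196 - 6q_R - 2(q_A) = 0.
So q_A = (120 - 2q_R)/5 and q_R = (196 - 2q_A)/6.
Solving the pair: q_A = 164/13, q_R = 370/13.
Total output Q = 164/13 + 370/13 = 534/13.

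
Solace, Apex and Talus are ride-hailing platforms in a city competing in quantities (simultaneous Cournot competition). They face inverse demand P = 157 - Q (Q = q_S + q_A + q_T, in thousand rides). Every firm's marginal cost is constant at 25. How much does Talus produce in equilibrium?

33

Each firm earns π_i = (157 - Q)q_i - 25q_i.
Setting ∂π_i/∂q_i = 0 with rivals' quantities fixed: 132 - 2q_i - Σ_{j≠i} q_j = 0.
By symmetry each firm produces the same amount; substituting Σ_{j≠i} q_j = 2q_i yields q_i = 132/4 = 33.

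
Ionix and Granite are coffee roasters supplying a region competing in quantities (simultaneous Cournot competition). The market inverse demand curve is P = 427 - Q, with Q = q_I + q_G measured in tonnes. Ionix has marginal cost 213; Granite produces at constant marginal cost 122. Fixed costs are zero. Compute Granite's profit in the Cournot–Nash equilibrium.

17424

Ionix's profit: π_I = (427 - Q)q_I - (213q_I). Setting ∂π_I/∂q_I = 0: 214 - 2q_I - (q_G) = 0.
Granite's first-order condition: 305 - 2q_G - (q_I) = 0.
Best responses: q_I = (214 - q_G)/2, q_G = (305 - q_I)/2.
Solving the pair: q_I = 41, q_G = 132.
Price P = 427 - 173 = 254.
Granite's profit: (254 - 122)·132 = 17424.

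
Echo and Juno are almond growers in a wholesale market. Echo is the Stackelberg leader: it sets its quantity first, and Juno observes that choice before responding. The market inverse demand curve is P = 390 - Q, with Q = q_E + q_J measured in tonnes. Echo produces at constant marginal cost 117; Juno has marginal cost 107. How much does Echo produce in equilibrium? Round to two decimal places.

131.50

The follower Juno best-responds to any q_E: π_J = (390 - Q)q_J - 107q_J.
Setting the follower's marginal profit to zero, 283 - q_E - 2q_J = 0, i.e. q_J = (283 - q_E)/2.
Echo substitutes q_J(q_E) into its own profit: π_E = q_E(390 - q_E - (283 - q_E)/2) - 117q_E = (497/2 - (1/2)q_E)q_E - 117q_E.
The leader's first-order condition 263/2 - q_E = 0 yields q_E = 263/2.
Then q_J = (283 - 263/2)/2 = 303/4.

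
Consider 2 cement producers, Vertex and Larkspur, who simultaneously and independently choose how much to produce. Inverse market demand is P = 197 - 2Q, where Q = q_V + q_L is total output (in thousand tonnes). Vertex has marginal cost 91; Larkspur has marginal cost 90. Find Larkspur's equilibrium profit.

648

Vertex's profit: π_V = (197 - 2Q)q_V - (91q_V). Setting ∂π_V/∂q_V = 0: 106 - 4q_V - 2(q_L) = 0.
Larkspur's first-order condition: 107 - 4q_L - 2(q_V) = 0.
So q_V = (106 - 2q_L)/4 and q_L = (107 - 2q_V)/4.
Solving the pair: q_V = 35/2, q_L = 18.
Price P = 197 - 2·(71/2) = 126.
Larkspur's profit: (126 - 90)·18 = 648.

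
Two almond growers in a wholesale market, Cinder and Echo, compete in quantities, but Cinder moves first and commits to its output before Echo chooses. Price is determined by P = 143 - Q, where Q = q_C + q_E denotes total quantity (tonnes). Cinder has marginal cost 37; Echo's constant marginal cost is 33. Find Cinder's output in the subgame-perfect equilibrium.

51

The follower Echo best-responds to any q_C: π_E = (143 - Q)q_E - 33q_E.
Setting the follower's marginal profit to zero, 110 - q_C - 2q_E = 0, i.e. q_E = (110 - q_C)/2.
The leader anticipates this reaction. Substituting into P = 143 - Q gives P = 88 - (1/2)q_C, so π_C = (88 - (1/2)q_C)q_C - 37q_C.
Leader FOC: 51 - q_C = 0, so q_C = 51.
Then q_E = (110 - 51)/2 = 59/2.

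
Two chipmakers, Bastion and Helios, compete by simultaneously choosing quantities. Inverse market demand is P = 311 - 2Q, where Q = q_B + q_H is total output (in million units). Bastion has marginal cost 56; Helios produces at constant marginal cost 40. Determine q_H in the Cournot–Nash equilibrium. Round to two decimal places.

Bastion's profit: π_B = (311 - 2Q)q_B - (56q_B). Setting ∂π_B/∂q_B = 0: 255 - 4q_B - 2(q_H) = 0.
Helios's profit: π_H = (311 - 2Q)q_H - (40q_H). Setting ∂π_H/∂q_H = 0: 271 - 4q_H - 2(q_B) = 0.
Rearranging gives the reaction functions q_B = (255 - 2q_H)/4 and q_H = (271 - 2q_B)/4.
Substituting one into the other gives q_B = 239/6 and q_H = 287/6.

47.83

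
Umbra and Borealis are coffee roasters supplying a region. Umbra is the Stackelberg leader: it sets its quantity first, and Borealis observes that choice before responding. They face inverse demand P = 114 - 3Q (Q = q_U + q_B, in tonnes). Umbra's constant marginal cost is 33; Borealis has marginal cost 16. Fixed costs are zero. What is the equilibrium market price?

The follower Borealis best-responds to any q_U: π_B = (114 - 3Q)q_B - 16q_B.
Setting the follower's marginal profit to zero, 98 - 3q_U - 6q_B = 0, i.e. q_B = (98 - 3q_U)/6.
Umbra substitutes q_B(q_U) into its own profit: π_U = q_U(114 - 3q_U - (98 - 3q_U)/2) - 33q_U = (65 - (3/2)q_U)q_U - 33q_U.
Maximising: ∂π_U/∂q_U = 32 - 3q_U = 0, giving q_U = 32/3.
Then q_B = (98 - 3·(32/3))/6 = 11.
Total output Q = 65/3, so price P = 114 - 3·(65/3) = 49.

49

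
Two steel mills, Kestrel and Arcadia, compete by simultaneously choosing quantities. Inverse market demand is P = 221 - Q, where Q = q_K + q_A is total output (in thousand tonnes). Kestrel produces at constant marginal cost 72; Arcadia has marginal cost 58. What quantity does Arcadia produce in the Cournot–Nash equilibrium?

59

Kestrel's profit: π_K = (221 - Q)q_K - (72q_K). Setting ∂π_K/∂q_K = 0: 149 - 2q_K - (q_A) = 0.
Arcadia's first-order condition: 163 - 2q_A - (q_K) = 0.
Best responses: q_K = (149 - q_A)/2, q_A = (163 - q_K)/2.
Substituting one into the other gives q_K = 45 and q_A = 59.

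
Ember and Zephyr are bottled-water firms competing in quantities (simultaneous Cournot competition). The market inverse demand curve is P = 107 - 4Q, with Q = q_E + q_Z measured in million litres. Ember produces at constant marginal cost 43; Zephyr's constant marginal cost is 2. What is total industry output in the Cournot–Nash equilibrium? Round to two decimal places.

Ember's profit: π_E = (107 - 4Q)q_E - (43q_E). Setting ∂π_E/∂q_E = 0: 64 - 8q_E - 4(q_Z) = 0.
Zephyr's first-order condition: 105 - 8q_Z - 4(q_E) = 0.
So q_E = (64 - 4q_Z)/8 and q_Z = (105 - 4q_E)/8.
Solving the pair: q_E = 23/12, q_Z = 73/6.
Total output Q = 23/12 + 73/6 = 169/12.

14.08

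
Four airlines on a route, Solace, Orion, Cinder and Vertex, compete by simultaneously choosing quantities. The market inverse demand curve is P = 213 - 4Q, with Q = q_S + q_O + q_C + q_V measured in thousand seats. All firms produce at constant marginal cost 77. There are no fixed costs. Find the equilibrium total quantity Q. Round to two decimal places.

27.20

A representative firm's profit is π_i = q_i(213 - 4Q) - 77q_i.
First-order condition (treating rivals' output as given): 136 - 8q_i - 4·Σ_{j≠i} q_j = 0.
By symmetry each firm produces the same amount; substituting Σ_{j≠i} q_j = 3q_i yields q_i = 136/20 = 34/5.
Total output Q = 34/5 + 34/5 + 34/5 + 34/5 = 136/5.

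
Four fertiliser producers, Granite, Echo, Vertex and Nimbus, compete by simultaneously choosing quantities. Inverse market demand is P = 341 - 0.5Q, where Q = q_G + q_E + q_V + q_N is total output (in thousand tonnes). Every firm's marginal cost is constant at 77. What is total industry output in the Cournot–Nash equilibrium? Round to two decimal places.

422.40

Each firm earns π_i = (341 - 0.5Q)q_i - 77q_i.
First-order condition (treating rivals' output as given): 264 - q_i - (1/2)·Σ_{j≠i} q_j = 0.
With identical firms every q_j equals q_i, so Σ_{j≠i} q_j = 3q_i and 264 = (5/2)q_i, giving q_i = 528/5.
Total output Q = 528/5 + 528/5 + 528/5 + 528/5 = 422.4000.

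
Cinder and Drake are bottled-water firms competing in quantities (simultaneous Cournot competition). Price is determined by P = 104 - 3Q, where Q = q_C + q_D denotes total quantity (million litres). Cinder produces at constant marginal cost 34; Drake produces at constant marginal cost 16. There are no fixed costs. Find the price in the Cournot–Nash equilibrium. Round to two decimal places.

51.33

Cinder's profit: π_C = (104 - 3Q)q_C - (34q_C). Setting ∂π_C/∂q_C = 0: 70 - 6q_C - 3(q_D) = 0.
Drake's first-order condition: 88 - 6q_D - 3(q_C) = 0.
Best responses: q_C = (70 - 3q_D)/6, q_D = (88 - 3q_C)/6.
Substituting one into the other gives q_C = 52/9 and q_D = 106/9.
Total output Q = 158/9, so price P = 104 - 3·(158/9) = 154/3.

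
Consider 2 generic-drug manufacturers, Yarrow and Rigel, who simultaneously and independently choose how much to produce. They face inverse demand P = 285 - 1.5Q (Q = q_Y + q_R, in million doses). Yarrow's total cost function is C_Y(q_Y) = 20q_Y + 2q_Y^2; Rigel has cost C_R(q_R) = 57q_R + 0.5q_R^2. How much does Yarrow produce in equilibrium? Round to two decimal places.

27.88

Yarrow's profit: π_Y = (285 - 1.5Q)q_Y - (20q_Y + 2q_Y²). Setting ∂π_Y/∂q_Y = 0: 265 - 7q_Y - (3/2)(q_R) = 0.
Rigel's first-order condition: 228 - 4q_R - (3/2)(q_Y) = 0.
Best responses: q_Y = (265 - (3/2)q_R)/7, q_R = (228 - (3/2)q_Y)/4.
Solving the pair: q_Y = 27.8835, q_R = 46.5437.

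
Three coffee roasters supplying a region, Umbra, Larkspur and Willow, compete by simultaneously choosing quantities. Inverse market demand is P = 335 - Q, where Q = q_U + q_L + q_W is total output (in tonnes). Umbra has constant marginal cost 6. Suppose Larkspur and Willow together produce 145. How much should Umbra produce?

92

With rivals' combined output fixed at 145, Umbra's profit is π_U = (335 - 145 - q_U)q_U - (6q_U) = (190 - q_U)q_U - (6q_U).
∂π_U/∂q_U = 184 - 2q_U = 0, so q_U = 92.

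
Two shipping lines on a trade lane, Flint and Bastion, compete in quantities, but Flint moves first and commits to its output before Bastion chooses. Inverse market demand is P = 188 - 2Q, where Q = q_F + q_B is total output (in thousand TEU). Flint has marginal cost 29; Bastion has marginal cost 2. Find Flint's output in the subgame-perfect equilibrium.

33

The follower Bastion best-responds to any q_F: π_B = (188 - 2Q)q_B - 2q_B.
Setting the follower's marginal profit to zero, 186 - 2q_F - 4q_B = 0, i.e. q_B = (186 - 2q_F)/4.
The leader anticipates this reaction. Substituting into P = 188 - 2Q gives P = 95 - q_F, so π_F = (95 - q_F)q_F - 29q_F.
Maximising: ∂π_F/∂q_F = 66 - 2q_F = 0, giving q_F = 33.
Then q_B = (186 - 2·33)/4 = 30.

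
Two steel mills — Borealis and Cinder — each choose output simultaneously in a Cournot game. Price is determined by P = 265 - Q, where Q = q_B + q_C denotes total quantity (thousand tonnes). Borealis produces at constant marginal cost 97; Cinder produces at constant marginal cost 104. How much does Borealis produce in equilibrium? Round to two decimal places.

Borealis's profit: π_B = (265 - Q)q_B - (97q_B). Setting ∂π_B/∂q_B = 0: 168 - 2q_B - (q_C) = 0.
Cinder's first-order condition: 161 - 2q_C - (q_B) = 0.
So q_B = (168 - q_C)/2 and q_C = (161 - q_B)/2.
Substituting one into the other gives q_B = 175/3 and q_C = 154/3.

58.33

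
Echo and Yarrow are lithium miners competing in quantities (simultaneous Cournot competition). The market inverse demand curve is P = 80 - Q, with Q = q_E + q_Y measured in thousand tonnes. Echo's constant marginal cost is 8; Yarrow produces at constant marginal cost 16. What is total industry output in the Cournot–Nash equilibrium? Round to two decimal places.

45.33

Echo's profit: π_E = (80 - Q)q_E - (8q_E). Setting ∂π_E/∂q_E = 0: 72 - 2q_E - (q_Y) = 0.
Yarrow's profit: π_Y = (80 - Q)q_Y - (16q_Y). Setting ∂π_Y/∂q_Y = 0: 64 - 2q_Y - (q_E) = 0.
Best responses: q_E = (72 - q_Y)/2, q_Y = (64 - q_E)/2.
Substituting one into the other gives q_E = 80/3 and q_Y = 56/3.
Total output Q = 80/3 + 56/3 = 136/3.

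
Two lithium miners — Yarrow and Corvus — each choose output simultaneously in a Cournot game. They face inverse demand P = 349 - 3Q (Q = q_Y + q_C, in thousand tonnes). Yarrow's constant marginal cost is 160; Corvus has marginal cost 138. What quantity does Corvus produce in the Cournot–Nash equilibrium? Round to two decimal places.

25.89

Yarrow's profit: π_Y = (349 - 3Q)q_Y - (160q_Y). Setting ∂π_Y/∂q_Y = 0: 189 - 6q_Y - 3(q_C) = 0.
Corvus's first-order condition: 211 - 6q_C - 3(q_Y) = 0.
Rearranging gives the reaction functions q_Y = (189 - 3q_C)/6 and q_C = (211 - 3q_Y)/6.
Substituting one into the other gives q_Y = 167/9 and q_C = 233/9.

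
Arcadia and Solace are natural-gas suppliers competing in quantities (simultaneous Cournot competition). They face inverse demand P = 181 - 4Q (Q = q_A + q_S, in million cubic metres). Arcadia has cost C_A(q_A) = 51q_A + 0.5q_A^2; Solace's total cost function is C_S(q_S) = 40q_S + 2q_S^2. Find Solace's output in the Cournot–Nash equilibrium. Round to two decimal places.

8.14

Arcadia's profit: π_A = (181 - 4Q)q_A - (51q_A + (1/2)q_A²). Setting ∂π_A/∂q_A = 0: 130 - 9q_A - 4(q_S) = 0.
Solace's profit: π_S = (181 - 4Q)q_S - (40q_S + 2q_S²). Setting ∂π_S/∂q_S = 0: 141 - 12q_S - 4(q_A) = 0.
So q_A = (130 - 4q_S)/9 and q_S = (141 - 4q_A)/12.
Solving the pair: q_A = 249/23, q_S = 749/92.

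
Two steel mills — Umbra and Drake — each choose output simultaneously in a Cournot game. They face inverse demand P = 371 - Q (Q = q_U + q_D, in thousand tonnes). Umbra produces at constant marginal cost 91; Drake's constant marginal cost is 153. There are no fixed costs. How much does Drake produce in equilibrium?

Umbra's profit: π_U = (371 - Q)q_U - (91q_U). Setting ∂π_U/∂q_U = 0: 280 - 2q_U - (q_D) = 0.
Drake's profit: π_D = (371 - Q)q_D - (153q_D). Setting ∂π_D/∂q_D = 0: 218 - 2q_D - (q_U) = 0.
Best responses: q_U = (280 - q_D)/2, q_D = (218 - q_U)/2.
Solving the pair: q_U = 114, q_D = 52.

52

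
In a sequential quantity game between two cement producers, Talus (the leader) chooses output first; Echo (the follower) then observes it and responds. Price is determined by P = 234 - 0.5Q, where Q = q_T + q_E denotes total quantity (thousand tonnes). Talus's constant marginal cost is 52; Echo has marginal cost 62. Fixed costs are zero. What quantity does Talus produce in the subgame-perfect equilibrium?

Solve by backward induction. Given q_T, the follower Echo maximises π_E = (234 - (1/2)q_T - (1/2)q_E)q_E - 62q_E.
Setting the follower's marginal profit to zero, 172 - (1/2)q_T - q_E = 0, i.e. q_E = (172 - (1/2)q_T).
The leader anticipates this reaction. Substituting into P = 234 - 0.5Q gives P = 148 - (1/4)q_T, so π_T = (148 - (1/4)q_T)q_T - 52q_T.
Leader FOC: 96 - (1/2)q_T = 0, so q_T = 192.
Then q_E = (172 - (1/2)·192) = 76.

192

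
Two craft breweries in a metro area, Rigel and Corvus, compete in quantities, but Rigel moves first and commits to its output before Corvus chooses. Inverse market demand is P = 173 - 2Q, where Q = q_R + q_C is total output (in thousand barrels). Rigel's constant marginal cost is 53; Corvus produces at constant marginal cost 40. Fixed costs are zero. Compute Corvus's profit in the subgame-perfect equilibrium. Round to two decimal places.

790.03

The follower Corvus best-responds to any q_R: π_C = (173 - 2Q)q_C - 40q_C.
Setting the follower's marginal profit to zero, 133 - 2q_R - 4q_C = 0, i.e. q_C = (133 - 2q_R)/4.
The leader anticipates this reaction. Substituting into P = 173 - 2Q gives P = 213/2 - q_R, so π_R = (213/2 - q_R)q_R - 53q_R.
The leader's first-order condition 107/2 - 2q_R = 0 yields q_R = 107/4.
Then q_C = (133 - 2·(107/4))/4 = 159/8.
Price P = 173 - 2·(373/8) = 319/4.
Corvus's profit: (319/4 - 40)·(159/8) = 790.0313.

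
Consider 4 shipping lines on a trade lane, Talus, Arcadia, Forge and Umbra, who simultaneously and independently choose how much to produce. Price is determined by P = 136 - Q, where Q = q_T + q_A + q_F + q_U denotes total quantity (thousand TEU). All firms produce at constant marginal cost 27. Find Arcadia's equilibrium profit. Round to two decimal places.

475.24

Each firm earns π_i = (136 - Q)q_i - 27q_i.
Setting ∂π_i/∂q_i = 0 with rivals' quantities fixed: 109 - 2q_i - Σ_{j≠i} q_j = 0.
With identical firms every q_j equals q_i, so Σ_{j≠i} q_j = 3q_i and 109 = 5q_i, giving q_i = 109/5.
Price P = 136 - 436/5 = 244/5.
Arcadia's profit: (244/5 - 27)·(109/5) = 475.2400.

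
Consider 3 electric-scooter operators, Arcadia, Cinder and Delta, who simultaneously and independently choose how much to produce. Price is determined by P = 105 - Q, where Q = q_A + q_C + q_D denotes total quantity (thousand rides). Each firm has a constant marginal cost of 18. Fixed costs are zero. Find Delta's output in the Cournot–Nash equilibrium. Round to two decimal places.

21.75

Each firm earns π_i = (105 - Q)q_i - 18q_i.
First-order condition (treating rivals' output as given): 87 - 2q_i - Σ_{j≠i} q_j = 0.
By symmetry each firm produces the same amount; substituting Σ_{j≠i} q_j = 2q_i yields q_i = 87/4.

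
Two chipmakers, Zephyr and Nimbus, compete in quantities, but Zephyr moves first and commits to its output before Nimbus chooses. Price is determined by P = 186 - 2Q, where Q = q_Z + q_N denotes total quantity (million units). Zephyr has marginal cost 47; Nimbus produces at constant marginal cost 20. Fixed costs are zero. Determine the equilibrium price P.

75

Solve by backward induction. Given q_Z, the follower Nimbus maximises π_N = (186 - 2q_Z - 2q_N)q_N - 20q_N.
Follower FOC: 166 - 2q_Z - 4q_N = 0, so q_N(q_Z) = (166 - 2q_Z)/4.
Zephyr substitutes q_N(q_Z) into its own profit: π_Z = q_Z(186 - 2q_Z - (166 - 2q_Z)/2) - 47q_Z = (103 - q_Z)q_Z - 47q_Z.
The leader's first-order condition 56 - 2q_Z = 0 yields q_Z = 28.
Then q_N = (166 - 2·28)/4 = 55/2.
Total output Q = 111/2, so price P = 186 - 2·(111/2) = 75.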